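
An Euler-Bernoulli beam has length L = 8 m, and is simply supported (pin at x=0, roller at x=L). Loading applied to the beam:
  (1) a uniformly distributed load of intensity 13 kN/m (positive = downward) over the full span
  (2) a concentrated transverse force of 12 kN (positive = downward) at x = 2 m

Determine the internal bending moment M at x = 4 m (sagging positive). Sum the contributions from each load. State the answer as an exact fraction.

Load 1 — uniform load w=13 kN/m over full span:
  M_1 = wx(L-x)/2 = 13·4·(8-4)/2 = 104 kN·m
Load 2 — point force P=12 kN at a=2 m (b=L-a=6):
  M_2 = Pa(L-x)/L  [x>a] = 12·2·(8-4)/8 = 12 kN·m
Superposition: M = Σ M_i = 116 kN·m ≈ 116.000000 kN·m

M(4) = 116 kN·m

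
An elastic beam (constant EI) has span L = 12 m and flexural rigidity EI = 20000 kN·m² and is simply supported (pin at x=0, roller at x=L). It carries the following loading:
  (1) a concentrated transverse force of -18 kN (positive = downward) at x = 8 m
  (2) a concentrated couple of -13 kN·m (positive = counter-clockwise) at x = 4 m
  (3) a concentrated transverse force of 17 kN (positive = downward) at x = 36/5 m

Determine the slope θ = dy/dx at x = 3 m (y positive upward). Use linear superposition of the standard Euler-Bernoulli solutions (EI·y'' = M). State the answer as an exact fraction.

θ(3) = -57089/60000000 rad

Load 1 — point force P=-18 kN at a=8 m (b=L-a=4):
  θ_1 = -Pb(L²-b²-3x²)/(6LEI)  [x≤a] = -(-18)·4·(12²-4²-3·3²)/(6·12·20000) = 101/20000 rad
Load 2 — applied couple M₀=-13 kN·m at a=4 m (b=L-a=8):
  θ_2 = (M₀x²/(2L)+C₁)/EI  [x≤a] with C₁=M₀(3b²-L²)/(6L)=-26/3 = ((-13)·3²/(2·12)+(-26/3))/20000 = -13/19200 rad
Load 3 — point force P=17 kN at a=36/5 m (b=L-a=24/5):
  θ_3 = -Pb(L²-b²-3x²)/(6LEI)  [x≤a] = -17·(24/5)·(12²-(24/5)²-3·3²)/(6·12·20000) = -13311/2500000 rad
Superposition: θ = Σ θ_i = -57089/60000000 rad ≈ -0.000951 rad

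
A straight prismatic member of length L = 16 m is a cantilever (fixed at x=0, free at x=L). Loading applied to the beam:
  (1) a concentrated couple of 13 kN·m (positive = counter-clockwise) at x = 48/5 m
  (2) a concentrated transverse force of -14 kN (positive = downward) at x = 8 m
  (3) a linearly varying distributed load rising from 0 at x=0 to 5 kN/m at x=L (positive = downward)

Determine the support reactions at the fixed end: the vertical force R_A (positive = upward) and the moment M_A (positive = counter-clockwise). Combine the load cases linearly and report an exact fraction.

R_A = 26 kN, M_A = 905/3 kN·m

Load 1 — applied couple M₀=13 kN·m at a=48/5 m (b=L-a=32/5):
  R_A = 0 kN
  M_A = -M₀ = -13 kN·m
Load 2 — point force P=-14 kN at a=8 m (b=L-a=8):
  R_A = P = (-14) = -14 kN
  M_A = Pa = (-14)·8 = -112 kN·m
Load 3 — triangular load w₀=5 kN/m (0→w₀ over full span):
  R_A = w₀L/2 = 5·16/2 = 40 kN
  M_A = w₀L²/3 = 5·16²/3 = 1280/3 kN·m
Superposition: R_A = 26 kN, M_A = 905/3 kN·m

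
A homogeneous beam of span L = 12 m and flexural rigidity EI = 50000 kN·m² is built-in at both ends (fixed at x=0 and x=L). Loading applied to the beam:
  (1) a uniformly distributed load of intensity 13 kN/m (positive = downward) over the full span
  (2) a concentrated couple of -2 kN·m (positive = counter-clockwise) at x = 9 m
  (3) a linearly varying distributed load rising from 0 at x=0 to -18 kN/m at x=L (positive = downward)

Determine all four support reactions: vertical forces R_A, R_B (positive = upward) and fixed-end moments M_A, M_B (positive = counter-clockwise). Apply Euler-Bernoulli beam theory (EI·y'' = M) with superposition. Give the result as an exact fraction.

R_A = 3633/80 kN, M_A = 2759/40 kN·m, R_B = 207/80 kN, M_B = -1041/40 kN·m

Load 1 — uniform load w=13 kN/m over full span:
  R_A = wL/2 = 13·12/2 = 78 kN
  M_A = wL²/12 = 13·12²/12 = 156 kN·m
  R_B = wL/2 = 13·12/2 = 78 kN
  M_B = -wL²/12 = -13·12²/12 = -156 kN·m
Load 2 — applied couple M₀=-2 kN·m at a=9 m (b=L-a=3):
  R_A = 6M₀ab/L³ = 6·(-2)·9·3/12³ = -3/16 kN
  M_A = M₀b(2a-b)/L² = (-2)·3·(2·9-3)/12² = -5/8 kN·m
  R_B = -6M₀ab/L³ = -6·(-2)·9·3/12³ = 3/16 kN
  M_B = M₀a(2b-a)/L² = (-2)·9·(2·3-9)/12² = 3/8 kN·m
Load 3 — triangular load w₀=-18 kN/m (0→w₀ over full span):
  R_A = 3w₀L/20 = 3·(-18)·12/20 = -162/5 kN
  M_A = w₀L²/30 = (-18)·12²/30 = -432/5 kN·m
  R_B = 7w₀L/20 = 7·(-18)·12/20 = -378/5 kN
  M_B = -w₀L²/20 = -(-18)·12²/20 = 648/5 kN·m
Superposition: R_A = 3633/80 kN, M_A = 2759/40 kN·m, R_B = 207/80 kN, M_B = -1041/40 kN·m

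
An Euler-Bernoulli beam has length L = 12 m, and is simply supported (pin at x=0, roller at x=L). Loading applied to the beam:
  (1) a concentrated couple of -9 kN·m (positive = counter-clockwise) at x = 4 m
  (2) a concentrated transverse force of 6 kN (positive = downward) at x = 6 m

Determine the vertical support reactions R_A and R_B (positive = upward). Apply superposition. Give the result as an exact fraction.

R_A = 9/4 kN, R_B = 15/4 kN

Load 1 — applied couple M₀=-9 kN·m at a=4 m (b=L-a=8):
  R_A = M₀/L = (-9)/12 = -3/4 kN
  R_B = -M₀/L = -(-9)/12 = 3/4 kN
Load 2 — point force P=6 kN at a=6 m (b=L-a=6):
  R_A = Pb/L = 6·6/12 = 3 kN
  R_B = Pa/L = 6·6/12 = 3 kN
Superposition: R_A = 9/4 kN, R_B = 15/4 kN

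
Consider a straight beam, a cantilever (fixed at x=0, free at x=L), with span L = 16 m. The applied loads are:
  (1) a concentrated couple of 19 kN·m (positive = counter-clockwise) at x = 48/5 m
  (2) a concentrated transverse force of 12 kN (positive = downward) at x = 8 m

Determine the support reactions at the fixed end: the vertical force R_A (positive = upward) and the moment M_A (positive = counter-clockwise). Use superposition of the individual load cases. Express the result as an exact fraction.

R_A = 12 kN, M_A = 77 kN·m

Load 1 — applied couple M₀=19 kN·m at a=48/5 m (b=L-a=32/5):
  R_A = 0 kN
  M_A = -M₀ = -19 kN·m
Load 2 — point force P=12 kN at a=8 m (b=L-a=8):
  R_A = P = 12 kN
  M_A = Pa = 12·8 = 96 kN·m
Superposition: R_A = 12 kN, M_A = 77 kN·m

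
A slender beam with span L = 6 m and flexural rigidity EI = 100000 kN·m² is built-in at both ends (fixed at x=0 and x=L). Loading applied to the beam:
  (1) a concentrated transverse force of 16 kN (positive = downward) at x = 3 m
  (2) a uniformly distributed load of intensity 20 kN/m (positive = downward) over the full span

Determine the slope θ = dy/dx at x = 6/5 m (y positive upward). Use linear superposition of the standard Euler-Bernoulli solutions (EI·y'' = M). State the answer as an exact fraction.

Load 1 — point force P=16 kN at a=3 m (b=L-a=3):
  θ_1 = -Pb²x(2aL-(3a+b)x)/(2L³EI)  [x≤a] = -16·3²·(6/5)·(2·3·6-(3·3+3)·(6/5))/(2·6³·100000) = -27/312500 rad
Load 2 — uniform load w=20 kN/m over full span:
  θ_2 = -wx(L-x)(L-2x)/(12EI) = -20·(6/5)·(6-(6/5))·(6-2·(6/5))/(12·100000) = -27/78125 rad
Superposition: θ = Σ θ_i = -27/62500 rad ≈ -0.000432 rad

θ(6/5) = -27/62500 rad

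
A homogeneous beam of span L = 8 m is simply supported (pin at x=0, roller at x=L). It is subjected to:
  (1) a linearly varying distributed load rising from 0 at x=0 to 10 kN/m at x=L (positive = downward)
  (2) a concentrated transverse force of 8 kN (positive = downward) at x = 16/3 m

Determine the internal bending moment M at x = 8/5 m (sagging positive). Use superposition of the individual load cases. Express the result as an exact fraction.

M(8/5) = 1856/75 kN·m

Load 1 — triangular load w₀=10 kN/m (0→w₀ over full span):
  M_1 = w₀Lx/6 - w₀x³/(6L) = 10·8·(8/5)/6 - 10·(8/5)³/(6·8) = 512/25 kN·m
Load 2 — point force P=8 kN at a=16/3 m (b=L-a=8/3):
  M_2 = Pbx/L  [x≤a] = 8·(8/3)·(8/5)/8 = 64/15 kN·m
Superposition: M = Σ M_i = 1856/75 kN·m ≈ 24.746667 kN·m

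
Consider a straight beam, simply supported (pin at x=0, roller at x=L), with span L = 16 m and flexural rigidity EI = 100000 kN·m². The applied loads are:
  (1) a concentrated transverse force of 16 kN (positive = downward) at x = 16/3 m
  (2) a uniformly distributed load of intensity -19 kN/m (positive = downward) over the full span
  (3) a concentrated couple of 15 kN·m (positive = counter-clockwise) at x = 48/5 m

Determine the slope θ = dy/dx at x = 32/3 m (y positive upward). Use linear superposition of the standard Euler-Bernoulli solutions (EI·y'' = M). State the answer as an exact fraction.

Load 1 — point force P=16 kN at a=16/3 m (b=L-a=32/3):
  θ_1 = -Pa(2L²-6Lx+3x²+a²)/(6LEI)  [x>a] = -16·(16/3)·(2·16²-6·16·(32/3)+3·(32/3)²+(16/3)²)/(6·16·100000) = 64/50625 rad
Load 2 — uniform load w=-19 kN/m over full span:
  θ_2 = -w(L³-6Lx²+4x³)/(24EI) = -(-19)·(16³-6·16·(32/3)²+4·(32/3)³)/(24·100000) = -3952/253125 rad
Load 3 — applied couple M₀=15 kN·m at a=48/5 m (b=L-a=32/5):
  θ_3 = (M₀x²/(2L)-M₀(x-a)+C₁)/EI  [x>a] with C₁=M₀(3b²-L²)/(6L)=-104/5 = (15·(32/3)²/(2·16)-15·((32/3)-(48/5))+(-104/5))/100000 = 31/187500 rad
Superposition: θ = Σ θ_i = -71803/5062500 rad ≈ -0.014183 rad

θ(32/3) = -71803/5062500 rad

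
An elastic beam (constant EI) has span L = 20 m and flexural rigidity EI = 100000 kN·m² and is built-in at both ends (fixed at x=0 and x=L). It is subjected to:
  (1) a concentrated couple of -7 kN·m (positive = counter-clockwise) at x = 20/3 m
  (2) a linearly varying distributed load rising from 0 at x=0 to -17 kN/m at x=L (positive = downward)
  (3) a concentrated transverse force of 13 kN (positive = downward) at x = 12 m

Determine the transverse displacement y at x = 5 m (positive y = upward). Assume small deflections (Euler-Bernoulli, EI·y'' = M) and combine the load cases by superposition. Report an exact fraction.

Load 1 — applied couple M₀=-7 kN·m at a=20/3 m (b=L-a=40/3):
  y_1 = (R_Ax³/6 - M_Ax²/2)/EI  [x≤a] with R_A=-7/15, M_A=0 = ((-7/15)·5³/6 - 0·5²/2)/100000 = -7/72000 m
Load 2 — triangular load w₀=-17 kN/m (0→w₀ over full span):
  y_2 = -w₀x²(L-x)²(x+2L)/(120LEI) = -(-17)·5²·(20-5)²·(5+2·20)/(120·20·100000) = 459/25600 m
Load 3 — point force P=13 kN at a=12 m (b=L-a=8):
  y_3 = -Pb²x²(3aL-(3a+b)x)/(6L³EI)  [x≤a] = -13·8²·5²·(3·12·20-(3·12+8)·5)/(6·20³·100000) = -13/6000 m
Superposition: y = Σ y_i = 18047/1152000 m ≈ 0.015666 m

y(5) = 18047/1152000 m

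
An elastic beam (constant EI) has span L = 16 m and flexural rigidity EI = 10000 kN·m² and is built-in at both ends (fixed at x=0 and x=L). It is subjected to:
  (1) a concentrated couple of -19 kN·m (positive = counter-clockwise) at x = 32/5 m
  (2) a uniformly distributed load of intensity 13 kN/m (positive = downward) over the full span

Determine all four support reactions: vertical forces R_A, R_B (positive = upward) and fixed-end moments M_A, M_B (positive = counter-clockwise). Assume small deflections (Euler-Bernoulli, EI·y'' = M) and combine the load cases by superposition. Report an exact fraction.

R_A = 10229/100 kN, M_A = 20629/75 kN·m, R_B = 10571/100 kN, M_B = -21256/75 kN·m

Load 1 — applied couple M₀=-19 kN·m at a=32/5 m (b=L-a=48/5):
  R_A = 6M₀ab/L³ = 6·(-19)·(32/5)·(48/5)/16³ = -171/100 kN
  M_A = M₀b(2a-b)/L² = (-19)·(48/5)·(2·(32/5)-(48/5))/16² = -57/25 kN·m
  R_B = -6M₀ab/L³ = -6·(-19)·(32/5)·(48/5)/16³ = 171/100 kN
  M_B = M₀a(2b-a)/L² = (-19)·(32/5)·(2·(48/5)-(32/5))/16² = -152/25 kN·m
Load 2 — uniform load w=13 kN/m over full span:
  R_A = wL/2 = 13·16/2 = 104 kN
  M_A = wL²/12 = 13·16²/12 = 832/3 kN·m
  R_B = wL/2 = 13·16/2 = 104 kN
  M_B = -wL²/12 = -13·16²/12 = -832/3 kN·m
Superposition: R_A = 10229/100 kN, M_A = 20629/75 kN·m, R_B = 10571/100 kN, M_B = -21256/75 kN·m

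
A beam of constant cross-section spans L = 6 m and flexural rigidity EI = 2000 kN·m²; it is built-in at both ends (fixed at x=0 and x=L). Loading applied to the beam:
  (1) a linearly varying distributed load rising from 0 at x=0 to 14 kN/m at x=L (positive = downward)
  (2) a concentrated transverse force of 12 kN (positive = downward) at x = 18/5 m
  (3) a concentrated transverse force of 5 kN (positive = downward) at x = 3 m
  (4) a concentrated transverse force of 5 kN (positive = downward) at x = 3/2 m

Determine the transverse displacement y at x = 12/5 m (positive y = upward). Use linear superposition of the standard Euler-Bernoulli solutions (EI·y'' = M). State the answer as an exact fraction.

y(12/5) = -9788463/500000000 m

Load 1 — triangular load w₀=14 kN/m (0→w₀ over full span):
  y_1 = -w₀x²(L-x)²(x+2L)/(120LEI) = -14·(12/5)²·(6-(12/5))²·((12/5)+2·6)/(120·6·2000) = -20412/1953125 m
Load 2 — point force P=12 kN at a=18/5 m (b=L-a=12/5):
  y_2 = -Pb²x²(3aL-(3a+b)x)/(6L³EI)  [x≤a] = -12·(12/5)²·(12/5)²·(3·(18/5)·6-(3·(18/5)+(12/5))·(12/5))/(6·6³·2000) = -9936/1953125 m
Load 3 — point force P=5 kN at a=3 m (b=L-a=3):
  y_3 = -Pb²x²(3aL-(3a+b)x)/(6L³EI)  [x≤a] = -5·3²·(12/5)²·(3·3·6-(3·3+3)·(12/5))/(6·6³·2000) = -63/25000 m
Load 4 — point force P=5 kN at a=3/2 m (b=L-a=9/2):
  y_4 = -Pa²(L-x)²(3bL-(3b+a)(L-x))/(6L³EI)  [x>a] = -5·(3/2)²·(6-(12/5))²·(3·(9/2)·6-(3·(9/2)+(3/2))·(6-(12/5)))/(6·6³·2000) = -243/160000 m
Superposition: y = Σ y_i = -9788463/500000000 m ≈ -0.019577 m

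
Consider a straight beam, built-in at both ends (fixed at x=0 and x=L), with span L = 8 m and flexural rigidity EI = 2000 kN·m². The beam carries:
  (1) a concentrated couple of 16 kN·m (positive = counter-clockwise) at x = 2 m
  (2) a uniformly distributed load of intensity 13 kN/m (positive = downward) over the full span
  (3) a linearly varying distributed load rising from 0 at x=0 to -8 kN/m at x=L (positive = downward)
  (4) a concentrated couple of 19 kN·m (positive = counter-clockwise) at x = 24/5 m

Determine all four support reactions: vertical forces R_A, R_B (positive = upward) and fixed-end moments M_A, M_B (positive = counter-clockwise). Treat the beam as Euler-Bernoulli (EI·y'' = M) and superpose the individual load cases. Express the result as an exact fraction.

Load 1 — applied couple M₀=16 kN·m at a=2 m (b=L-a=6):
  R_A = 6M₀ab/L³ = 6·16·2·6/8³ = 9/4 kN
  M_A = M₀b(2a-b)/L² = 16·6·(2·2-6)/8² = -3 kN·m
  R_B = -6M₀ab/L³ = -6·16·2·6/8³ = -9/4 kN
  M_B = M₀a(2b-a)/L² = 16·2·(2·6-2)/8² = 5 kN·m
Load 2 — uniform load w=13 kN/m over full span:
  R_A = wL/2 = 13·8/2 = 52 kN
  M_A = wL²/12 = 13·8²/12 = 208/3 kN·m
  R_B = wL/2 = 13·8/2 = 52 kN
  M_B = -wL²/12 = -13·8²/12 = -208/3 kN·m
Load 3 — triangular load w₀=-8 kN/m (0→w₀ over full span):
  R_A = 3w₀L/20 = 3·(-8)·8/20 = -48/5 kN
  M_A = w₀L²/30 = (-8)·8²/30 = -256/15 kN·m
  R_B = 7w₀L/20 = 7·(-8)·8/20 = -112/5 kN
  M_B = -w₀L²/20 = -(-8)·8²/20 = 128/5 kN·m
Load 4 — applied couple M₀=19 kN·m at a=24/5 m (b=L-a=16/5):
  R_A = 6M₀ab/L³ = 6·19·(24/5)·(16/5)/8³ = 171/50 kN
  M_A = M₀b(2a-b)/L² = 19·(16/5)·(2·(24/5)-(16/5))/8² = 152/25 kN·m
  R_B = -6M₀ab/L³ = -6·19·(24/5)·(16/5)/8³ = -171/50 kN
  M_B = M₀a(2b-a)/L² = 19·(24/5)·(2·(16/5)-(24/5))/8² = 57/25 kN·m
Superposition: R_A = 4807/100 kN, M_A = 4151/75 kN·m, R_B = 2393/100 kN, M_B = -2734/75 kN·m

R_A = 4807/100 kN, M_A = 4151/75 kN·m, R_B = 2393/100 kN, M_B = -2734/75 kN·m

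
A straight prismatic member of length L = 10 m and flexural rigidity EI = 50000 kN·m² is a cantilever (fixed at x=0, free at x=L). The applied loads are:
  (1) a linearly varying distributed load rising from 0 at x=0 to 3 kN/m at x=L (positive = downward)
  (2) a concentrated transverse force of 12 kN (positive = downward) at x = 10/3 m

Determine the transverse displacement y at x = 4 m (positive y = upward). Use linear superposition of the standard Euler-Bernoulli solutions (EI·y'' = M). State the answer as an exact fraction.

y(4) = -35233/2109375 m

Load 1 — triangular load w₀=3 kN/m (0→w₀ over full span):
  y_1 = (w₀Lx³/12-w₀L²x²/6-w₀x⁵/(120L))/EI = (3·10·4³/12-3·10²·4²/6-3·4⁵/(120·10))/50000 = -1004/78125 m
Load 2 — point force P=12 kN at a=10/3 m (b=L-a=20/3):
  y_2 = -Pa²(3x-a)/(6EI)  [x>a] = -12·(10/3)²·(3·4-(10/3))/(6·50000) = -13/3375 m
Superposition: y = Σ y_i = -35233/2109375 m ≈ -0.016703 m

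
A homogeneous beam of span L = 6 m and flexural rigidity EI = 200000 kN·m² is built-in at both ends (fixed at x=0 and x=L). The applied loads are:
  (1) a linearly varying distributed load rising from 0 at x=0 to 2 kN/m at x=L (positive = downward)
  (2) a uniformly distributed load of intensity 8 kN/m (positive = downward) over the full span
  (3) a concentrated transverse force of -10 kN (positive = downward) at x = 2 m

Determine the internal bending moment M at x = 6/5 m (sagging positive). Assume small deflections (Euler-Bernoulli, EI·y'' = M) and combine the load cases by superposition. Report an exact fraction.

M(6/5) = -162/125 kN·m

Load 1 — triangular load w₀=2 kN/m (0→w₀ over full span):
  M_1 = 3w₀Lx/20 - w₀L²/30 - w₀x³/(6L) = 3·2·6·(6/5)/20 - 2·6²/30 - 2·(6/5)³/(6·6) = -42/125 kN·m
Load 2 — uniform load w=8 kN/m over full span:
  M_2 = wLx/2 - wL²/12 - wx²/2 = 8·6·(6/5)/2 - 8·6²/12 - 8·(6/5)²/2 = -24/25 kN·m
Load 3 — point force P=-10 kN at a=2 m (b=L-a=4):
  M_3 = Pb²(3a+b)x/L³ - Pab²/L²  [x≤a] = (-10)·4²·(3·2+4)·(6/5)/6³ - (-10)·2·4²/6² = 0 kN·m
Superposition: M = Σ M_i = -162/125 kN·m ≈ -1.296000 kN·m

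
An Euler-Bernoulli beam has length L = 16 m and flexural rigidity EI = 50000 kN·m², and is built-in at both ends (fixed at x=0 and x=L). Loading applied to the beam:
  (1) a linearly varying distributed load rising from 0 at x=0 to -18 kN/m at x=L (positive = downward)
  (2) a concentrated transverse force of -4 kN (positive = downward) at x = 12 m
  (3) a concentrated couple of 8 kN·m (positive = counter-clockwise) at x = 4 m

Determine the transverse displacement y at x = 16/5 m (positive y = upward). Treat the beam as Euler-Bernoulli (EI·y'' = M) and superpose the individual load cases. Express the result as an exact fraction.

Load 1 — triangular load w₀=-18 kN/m (0→w₀ over full span):
  y_1 = -w₀x²(L-x)²(x+2L)/(120LEI) = -(-18)·(16/5)²·(16-(16/5))²·((16/5)+2·16)/(120·16·50000) = 540672/48828125 m
Load 2 — point force P=-4 kN at a=12 m (b=L-a=4):
  y_2 = -Pb²x²(3aL-(3a+b)x)/(6L³EI)  [x≤a] = -(-4)·4²·(16/5)²·(3·12·16-(3·12+4)·(16/5))/(6·16³·50000) = 56/234375 m
Load 3 — applied couple M₀=8 kN·m at a=4 m (b=L-a=12):
  y_3 = (R_Ax³/6 - M_Ax²/2)/EI  [x≤a] with R_A=9/16, M_A=-3/2 = ((9/16)·(16/5)³/6 - (-3/2)·(16/5)²/2)/50000 = 84/390625 m
Superposition: y = Σ y_i = 1688516/146484375 m ≈ 0.011527 m

y(16/5) = 1688516/146484375 m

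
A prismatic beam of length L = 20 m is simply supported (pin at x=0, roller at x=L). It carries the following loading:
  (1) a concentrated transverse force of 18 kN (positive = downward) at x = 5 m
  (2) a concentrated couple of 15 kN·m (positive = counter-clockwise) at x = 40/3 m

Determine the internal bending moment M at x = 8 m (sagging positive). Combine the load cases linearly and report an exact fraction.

Load 1 — point force P=18 kN at a=5 m (b=L-a=15):
  M_1 = Pa(L-x)/L  [x>a] = 18·5·(20-8)/20 = 54 kN·m
Load 2 — applied couple M₀=15 kN·m at a=40/3 m (b=L-a=20/3):
  M_2 = M₀x/L  [x≤a] = 15·8/20 = 6 kN·m
Superposition: M = Σ M_i = 60 kN·m ≈ 60.000000 kN·m

M(8) = 60 kN·m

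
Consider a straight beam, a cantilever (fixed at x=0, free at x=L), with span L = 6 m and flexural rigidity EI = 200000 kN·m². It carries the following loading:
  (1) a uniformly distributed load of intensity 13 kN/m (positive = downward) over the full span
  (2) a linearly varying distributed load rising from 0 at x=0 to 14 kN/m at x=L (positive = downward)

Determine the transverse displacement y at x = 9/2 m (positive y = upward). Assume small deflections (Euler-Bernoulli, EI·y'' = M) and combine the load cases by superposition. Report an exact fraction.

y(9/2) = -3207357/256000000 m

Load 1 — uniform load w=13 kN/m over full span:
  y_1 = -wx²(x²-4Lx+6L²)/(24EI) = -13·(9/2)²·((9/2)²-4·6·(9/2)+6·6²)/(24·200000) = -180063/25600000 m
Load 2 — triangular load w₀=14 kN/m (0→w₀ over full span):
  y_2 = (w₀Lx³/12-w₀L²x²/6-w₀x⁵/(120L))/EI = (14·6·(9/2)³/12-14·6²·(9/2)²/6-14·(9/2)⁵/(120·6))/200000 = -1406727/256000000 m
Superposition: y = Σ y_i = -3207357/256000000 m ≈ -0.012529 m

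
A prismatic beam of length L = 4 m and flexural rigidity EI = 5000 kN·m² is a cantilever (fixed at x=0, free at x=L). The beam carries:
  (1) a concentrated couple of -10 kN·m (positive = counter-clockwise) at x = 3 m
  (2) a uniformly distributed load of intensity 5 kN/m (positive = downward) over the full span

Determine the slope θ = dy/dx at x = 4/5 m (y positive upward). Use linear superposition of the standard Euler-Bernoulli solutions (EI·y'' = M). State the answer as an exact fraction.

θ(4/5) = -319/46875 rad

Load 1 — applied couple M₀=-10 kN·m at a=3 m (b=L-a=1):
  θ_1 = M₀x/EI  [x≤a] = (-10)·(4/5)/5000 = -1/625 rad
Load 2 — uniform load w=5 kN/m over full span:
  θ_2 = -wx(x²-3Lx+3L²)/(6EI) = -5·(4/5)·((4/5)²-3·4·(4/5)+3·4²)/(6·5000) = -244/46875 rad
Superposition: θ = Σ θ_i = -319/46875 rad ≈ -0.006805 rad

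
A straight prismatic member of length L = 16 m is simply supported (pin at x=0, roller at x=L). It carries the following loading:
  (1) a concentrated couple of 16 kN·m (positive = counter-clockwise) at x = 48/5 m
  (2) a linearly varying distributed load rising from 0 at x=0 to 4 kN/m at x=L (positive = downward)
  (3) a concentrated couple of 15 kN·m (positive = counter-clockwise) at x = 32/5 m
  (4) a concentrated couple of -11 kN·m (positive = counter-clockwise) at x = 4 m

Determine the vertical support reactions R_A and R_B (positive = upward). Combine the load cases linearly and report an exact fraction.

Load 1 — applied couple M₀=16 kN·m at a=48/5 m (b=L-a=32/5):
  R_A = M₀/L = 16/16 = 1 kN
  R_B = -M₀/L = -16/16 = -1 kN
Load 2 — triangular load w₀=4 kN/m (0→w₀ over full span):
  R_A = w₀L/6 = 4·16/6 = 32/3 kN
  R_B = w₀L/3 = 4·16/3 = 64/3 kN
Load 3 — applied couple M₀=15 kN·m at a=32/5 m (b=L-a=48/5):
  R_A = M₀/L = 15/16 kN
  R_B = -M₀/L = -15/16 kN
Load 4 — applied couple M₀=-11 kN·m at a=4 m (b=L-a=12):
  R_A = M₀/L = (-11)/16 = -11/16 kN
  R_B = -M₀/L = -(-11)/16 = 11/16 kN
Superposition: R_A = 143/12 kN, R_B = 241/12 kN

R_A = 143/12 kN, R_B = 241/12 kN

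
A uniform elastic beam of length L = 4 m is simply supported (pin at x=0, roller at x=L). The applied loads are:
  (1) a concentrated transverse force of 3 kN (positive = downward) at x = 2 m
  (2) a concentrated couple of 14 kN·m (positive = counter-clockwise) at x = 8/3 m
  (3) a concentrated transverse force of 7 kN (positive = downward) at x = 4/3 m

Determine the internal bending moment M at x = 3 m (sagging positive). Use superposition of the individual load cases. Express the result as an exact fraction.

Load 1 — point force P=3 kN at a=2 m (b=L-a=2):
  M_1 = Pa(L-x)/L  [x>a] = 3·2·(4-3)/4 = 3/2 kN·m
Load 2 — applied couple M₀=14 kN·m at a=8/3 m (b=L-a=4/3):
  M_2 = M₀x/L - M₀  [x>a] = 14·3/4 - 14 = -7/2 kN·m
Load 3 — point force P=7 kN at a=4/3 m (b=L-a=8/3):
  M_3 = Pa(L-x)/L  [x>a] = 7·(4/3)·(4-3)/4 = 7/3 kN·m
Superposition: M = Σ M_i = 1/3 kN·m ≈ 0.333333 kN·m

M(3) = 1/3 kN·m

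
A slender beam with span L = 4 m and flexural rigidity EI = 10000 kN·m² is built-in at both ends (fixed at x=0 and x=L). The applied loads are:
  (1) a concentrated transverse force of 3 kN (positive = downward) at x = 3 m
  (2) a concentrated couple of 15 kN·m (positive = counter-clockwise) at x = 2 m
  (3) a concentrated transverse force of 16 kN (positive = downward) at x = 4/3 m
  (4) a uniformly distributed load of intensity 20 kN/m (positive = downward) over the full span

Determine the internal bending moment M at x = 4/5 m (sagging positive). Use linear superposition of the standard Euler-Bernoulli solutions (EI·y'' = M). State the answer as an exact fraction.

M(4/5) = -121/240 kN·m

Load 1 — point force P=3 kN at a=3 m (b=L-a=1):
  M_1 = Pb²(3a+b)x/L³ - Pab²/L²  [x≤a] = 3·1²·(3·3+1)·(4/5)/4³ - 3·3·1²/4² = -3/16 kN·m
Load 2 — applied couple M₀=15 kN·m at a=2 m (b=L-a=2):
  M_2 = R_Ax - M_A  [x≤a] with R_A=45/8, M_A=15/4 = (45/8)·(4/5) - (15/4) = 3/4 kN·m
Load 3 — point force P=16 kN at a=4/3 m (b=L-a=8/3):
  M_3 = Pb²(3a+b)x/L³ - Pab²/L²  [x≤a] = 16·(8/3)²·(3·(4/3)+(8/3))·(4/5)/4³ - 16·(4/3)·(8/3)²/4² = 0 kN·m
Load 4 — uniform load w=20 kN/m over full span:
  M_4 = wLx/2 - wL²/12 - wx²/2 = 20·4·(4/5)/2 - 20·4²/12 - 20·(4/5)²/2 = -16/15 kN·m
Superposition: M = Σ M_i = -121/240 kN·m ≈ -0.504167 kN·m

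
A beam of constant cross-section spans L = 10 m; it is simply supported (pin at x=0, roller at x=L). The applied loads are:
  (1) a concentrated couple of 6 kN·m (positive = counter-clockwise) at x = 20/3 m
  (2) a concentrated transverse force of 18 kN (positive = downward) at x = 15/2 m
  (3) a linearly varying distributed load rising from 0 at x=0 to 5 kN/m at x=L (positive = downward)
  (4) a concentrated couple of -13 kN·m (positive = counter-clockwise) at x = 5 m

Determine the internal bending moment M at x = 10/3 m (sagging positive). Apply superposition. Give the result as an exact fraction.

M(10/3) = 3026/81 kN·m

Load 1 — applied couple M₀=6 kN·m at a=20/3 m (b=L-a=10/3):
  M_1 = M₀x/L  [x≤a] = 6·(10/3)/10 = 2 kN·m
Load 2 — point force P=18 kN at a=15/2 m (b=L-a=5/2):
  M_2 = Pbx/L  [x≤a] = 18·(5/2)·(10/3)/10 = 15 kN·m
Load 3 — triangular load w₀=5 kN/m (0→w₀ over full span):
  M_3 = w₀Lx/6 - w₀x³/(6L) = 5·10·(10/3)/6 - 5·(10/3)³/(6·10) = 2000/81 kN·m
Load 4 — applied couple M₀=-13 kN·m at a=5 m (b=L-a=5):
  M_4 = M₀x/L  [x≤a] = (-13)·(10/3)/10 = -13/3 kN·m
Superposition: M = Σ M_i = 3026/81 kN·m ≈ 37.358025 kN·m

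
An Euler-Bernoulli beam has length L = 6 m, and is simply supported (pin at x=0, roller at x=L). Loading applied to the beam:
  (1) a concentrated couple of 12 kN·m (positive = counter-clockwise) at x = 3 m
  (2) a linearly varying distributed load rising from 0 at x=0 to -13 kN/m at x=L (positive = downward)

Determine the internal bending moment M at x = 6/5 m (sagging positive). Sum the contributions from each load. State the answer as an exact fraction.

M(6/5) = -1572/125 kN·m

Load 1 — applied couple M₀=12 kN·m at a=3 m (b=L-a=3):
  M_1 = M₀x/L  [x≤a] = 12·(6/5)/6 = 12/5 kN·m
Load 2 — triangular load w₀=-13 kN/m (0→w₀ over full span):
  M_2 = w₀Lx/6 - w₀x³/(6L) = (-13)·6·(6/5)/6 - (-13)·(6/5)³/(6·6) = -1872/125 kN·m
Superposition: M = Σ M_i = -1572/125 kN·m ≈ -12.576000 kN·m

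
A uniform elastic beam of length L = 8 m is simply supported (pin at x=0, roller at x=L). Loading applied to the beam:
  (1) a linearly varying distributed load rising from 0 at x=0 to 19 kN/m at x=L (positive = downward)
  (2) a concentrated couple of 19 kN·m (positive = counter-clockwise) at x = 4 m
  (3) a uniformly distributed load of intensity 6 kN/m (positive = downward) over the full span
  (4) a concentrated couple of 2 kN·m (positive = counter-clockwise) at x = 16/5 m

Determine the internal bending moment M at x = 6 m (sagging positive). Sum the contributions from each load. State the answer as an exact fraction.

M(6) = 389/4 kN·m

Load 1 — triangular load w₀=19 kN/m (0→w₀ over full span):
  M_1 = w₀Lx/6 - w₀x³/(6L) = 19·8·6/6 - 19·6³/(6·8) = 133/2 kN·m
Load 2 — applied couple M₀=19 kN·m at a=4 m (b=L-a=4):
  M_2 = M₀x/L - M₀  [x>a] = 19·6/8 - 19 = -19/4 kN·m
Load 3 — uniform load w=6 kN/m over full span:
  M_3 = wx(L-x)/2 = 6·6·(8-6)/2 = 36 kN·m
Load 4 — applied couple M₀=2 kN·m at a=16/5 m (b=L-a=24/5):
  M_4 = M₀x/L - M₀  [x>a] = 2·6/8 - 2 = -1/2 kN·m
Superposition: M = Σ M_i = 389/4 kN·m ≈ 97.250000 kN·m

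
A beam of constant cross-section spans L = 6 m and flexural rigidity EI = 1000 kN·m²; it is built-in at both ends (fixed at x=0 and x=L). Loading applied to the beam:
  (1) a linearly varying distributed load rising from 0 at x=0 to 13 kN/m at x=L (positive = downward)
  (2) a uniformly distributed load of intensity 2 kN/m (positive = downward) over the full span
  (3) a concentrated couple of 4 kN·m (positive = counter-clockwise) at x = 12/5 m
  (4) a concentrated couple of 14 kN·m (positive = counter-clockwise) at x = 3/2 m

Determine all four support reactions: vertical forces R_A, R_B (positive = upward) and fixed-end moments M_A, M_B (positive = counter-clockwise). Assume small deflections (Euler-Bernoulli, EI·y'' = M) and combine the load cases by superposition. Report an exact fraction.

R_A = 4257/200 kN, M_A = 3891/200 kN·m, R_B = 5943/200 kN, M_B = -4749/200 kN·m

Load 1 — triangular load w₀=13 kN/m (0→w₀ over full span):
  R_A = 3w₀L/20 = 3·13·6/20 = 117/10 kN
  M_A = w₀L²/30 = 13·6²/30 = 78/5 kN·m
  R_B = 7w₀L/20 = 7·13·6/20 = 273/10 kN
  M_B = -w₀L²/20 = -13·6²/20 = -117/5 kN·m
Load 2 — uniform load w=2 kN/m over full span:
  R_A = wL/2 = 2·6/2 = 6 kN
  M_A = wL²/12 = 2·6²/12 = 6 kN·m
  R_B = wL/2 = 2·6/2 = 6 kN
  M_B = -wL²/12 = -2·6²/12 = -6 kN·m
Load 3 — applied couple M₀=4 kN·m at a=12/5 m (b=L-a=18/5):
  R_A = 6M₀ab/L³ = 6·4·(12/5)·(18/5)/6³ = 24/25 kN
  M_A = M₀b(2a-b)/L² = 4·(18/5)·(2·(12/5)-(18/5))/6² = 12/25 kN·m
  R_B = -6M₀ab/L³ = -6·4·(12/5)·(18/5)/6³ = -24/25 kN
  M_B = M₀a(2b-a)/L² = 4·(12/5)·(2·(18/5)-(12/5))/6² = 32/25 kN·m
Load 4 — applied couple M₀=14 kN·m at a=3/2 m (b=L-a=9/2):
  R_A = 6M₀ab/L³ = 6·14·(3/2)·(9/2)/6³ = 21/8 kN
  M_A = M₀b(2a-b)/L² = 14·(9/2)·(2·(3/2)-(9/2))/6² = -21/8 kN·m
  R_B = -6M₀ab/L³ = -6·14·(3/2)·(9/2)/6³ = -21/8 kN
  M_B = M₀a(2b-a)/L² = 14·(3/2)·(2·(9/2)-(3/2))/6² = 35/8 kN·m
Superposition: R_A = 4257/200 kN, M_A = 3891/200 kN·m, R_B = 5943/200 kN, M_B = -4749/200 kN·m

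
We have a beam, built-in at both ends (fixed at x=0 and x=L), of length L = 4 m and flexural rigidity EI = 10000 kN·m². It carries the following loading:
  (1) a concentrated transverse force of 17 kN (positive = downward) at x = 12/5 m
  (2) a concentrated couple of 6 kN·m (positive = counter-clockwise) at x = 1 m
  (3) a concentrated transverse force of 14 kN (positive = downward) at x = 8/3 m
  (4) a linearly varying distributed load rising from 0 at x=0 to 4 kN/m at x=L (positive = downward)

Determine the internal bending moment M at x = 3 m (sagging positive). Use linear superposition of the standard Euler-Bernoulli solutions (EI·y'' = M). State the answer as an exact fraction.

Load 1 — point force P=17 kN at a=12/5 m (b=L-a=8/5):
  M_1 = Pa²(a+3b)(L-x)/L³ - Pa²b/L²  [x>a] = 17·(12/5)²·((12/5)+3·(8/5))·(4-3)/4³ - 17·(12/5)²·(8/5)/4² = 153/125 kN·m
Load 2 — applied couple M₀=6 kN·m at a=1 m (b=L-a=3):
  M_2 = R_Ax - M_A - M₀  [x>a] with R_A=27/16, M_A=-9/8 = (27/16)·3 - (-9/8) - 6 = 3/16 kN·m
Load 3 — point force P=14 kN at a=8/3 m (b=L-a=4/3):
  M_3 = Pa²(a+3b)(L-x)/L³ - Pa²b/L²  [x>a] = 14·(8/3)²·((8/3)+3·(4/3))·(4-3)/4³ - 14·(8/3)²·(4/3)/4² = 56/27 kN·m
Load 4 — triangular load w₀=4 kN/m (0→w₀ over full span):
  M_4 = 3w₀Lx/20 - w₀L²/30 - w₀x³/(6L) = 3·4·4·3/20 - 4·4²/30 - 4·3³/(6·4) = 17/30 kN·m
Superposition: M = Σ M_i = 218821/54000 kN·m ≈ 4.052241 kN·m

M(3) = 218821/54000 kN·m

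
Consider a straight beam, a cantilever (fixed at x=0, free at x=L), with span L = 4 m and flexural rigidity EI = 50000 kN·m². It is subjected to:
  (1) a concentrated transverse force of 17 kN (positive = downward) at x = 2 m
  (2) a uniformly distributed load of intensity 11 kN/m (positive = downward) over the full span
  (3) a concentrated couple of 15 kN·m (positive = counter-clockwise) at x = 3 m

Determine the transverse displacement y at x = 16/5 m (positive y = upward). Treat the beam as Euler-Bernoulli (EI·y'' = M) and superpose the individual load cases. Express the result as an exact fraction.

y(16/5) = -334943/62500000 m

Load 1 — point force P=17 kN at a=2 m (b=L-a=2):
  y_1 = -Pa²(3x-a)/(6EI)  [x>a] = -17·2²·(3·(16/5)-2)/(6·50000) = -323/187500 m
Load 2 — uniform load w=11 kN/m over full span:
  y_2 = -wx²(x²-4Lx+6L²)/(24EI) = -11·(16/5)²·((16/5)²-4·4·(16/5)+6·4²)/(24·50000) = -30272/5859375 m
Load 3 — applied couple M₀=15 kN·m at a=3 m (b=L-a=1):
  y_3 = M₀a(2x-a)/(2EI)  [x>a] = 15·3·(2·(16/5)-3)/(2·50000) = 153/100000 m
Superposition: y = Σ y_i = -334943/62500000 m ≈ -0.005359 m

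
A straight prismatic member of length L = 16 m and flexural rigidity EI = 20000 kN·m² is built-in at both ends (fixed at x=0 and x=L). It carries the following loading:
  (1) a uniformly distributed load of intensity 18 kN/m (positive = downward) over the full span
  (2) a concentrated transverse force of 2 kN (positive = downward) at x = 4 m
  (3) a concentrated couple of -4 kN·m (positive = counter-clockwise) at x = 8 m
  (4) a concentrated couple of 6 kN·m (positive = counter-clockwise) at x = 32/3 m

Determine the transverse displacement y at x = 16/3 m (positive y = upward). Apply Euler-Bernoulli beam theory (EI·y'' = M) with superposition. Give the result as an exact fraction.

Load 1 — uniform load w=18 kN/m over full span:
  y_1 = -wx²(L-x)²/(24EI) = -18·(16/3)²·(16-(16/3))²/(24·20000) = -2048/16875 m
Load 2 — point force P=2 kN at a=4 m (b=L-a=12):
  y_2 = -Pa²(L-x)²(3bL-(3b+a)(L-x))/(6L³EI)  [x>a] = -2·4²·(16-(16/3))²·(3·12·16-(3·12+4)·(16-(16/3)))/(6·16³·20000) = -56/50625 m
Load 3 — applied couple M₀=-4 kN·m at a=8 m (b=L-a=8):
  y_3 = (R_Ax³/6 - M_Ax²/2)/EI  [x≤a] with R_A=-3/8, M_A=-1 = ((-3/8)·(16/3)³/6 - (-1)·(16/3)²/2)/20000 = 4/16875 m
Load 4 — applied couple M₀=6 kN·m at a=32/3 m (b=L-a=16/3):
  y_4 = (R_Ax³/6 - M_Ax²/2)/EI  [x≤a] with R_A=1/2, M_A=2 = ((1/2)·(16/3)³/6 - 2·(16/3)²/2)/20000 = -8/10125 m
Superposition: y = Σ y_i = -692/5625 m ≈ -0.123022 m

y(16/3) = -692/5625 m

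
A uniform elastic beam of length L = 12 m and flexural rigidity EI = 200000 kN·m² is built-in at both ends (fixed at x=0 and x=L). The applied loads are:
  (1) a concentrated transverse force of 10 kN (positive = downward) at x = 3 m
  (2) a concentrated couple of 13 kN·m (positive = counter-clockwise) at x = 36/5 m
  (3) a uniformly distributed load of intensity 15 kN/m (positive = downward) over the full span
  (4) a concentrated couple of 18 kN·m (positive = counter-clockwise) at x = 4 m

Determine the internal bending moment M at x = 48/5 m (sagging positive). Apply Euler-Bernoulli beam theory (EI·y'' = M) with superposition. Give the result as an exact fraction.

M(48/5) = -10059/1000 kN·m

Load 1 — point force P=10 kN at a=3 m (b=L-a=9):
  M_1 = Pa²(a+3b)(L-x)/L³ - Pa²b/L²  [x>a] = 10·3²·(3+3·9)·(12-(48/5))/12³ - 10·3²·9/12² = -15/8 kN·m
Load 2 — applied couple M₀=13 kN·m at a=36/5 m (b=L-a=24/5):
  M_2 = R_Ax - M_A - M₀  [x>a] with R_A=39/25, M_A=104/25 = (39/25)·(48/5) - (104/25) - 13 = -273/125 kN·m
Load 3 — uniform load w=15 kN/m over full span:
  M_3 = wLx/2 - wL²/12 - wx²/2 = 15·12·(48/5)/2 - 15·12²/12 - 15·(48/5)²/2 = -36/5 kN·m
Load 4 — applied couple M₀=18 kN·m at a=4 m (b=L-a=8):
  M_4 = R_Ax - M_A - M₀  [x>a] with R_A=2, M_A=0 = 2·(48/5) - 0 - 18 = 6/5 kN·m
Superposition: M = Σ M_i = -10059/1000 kN·m ≈ -10.059000 kN·m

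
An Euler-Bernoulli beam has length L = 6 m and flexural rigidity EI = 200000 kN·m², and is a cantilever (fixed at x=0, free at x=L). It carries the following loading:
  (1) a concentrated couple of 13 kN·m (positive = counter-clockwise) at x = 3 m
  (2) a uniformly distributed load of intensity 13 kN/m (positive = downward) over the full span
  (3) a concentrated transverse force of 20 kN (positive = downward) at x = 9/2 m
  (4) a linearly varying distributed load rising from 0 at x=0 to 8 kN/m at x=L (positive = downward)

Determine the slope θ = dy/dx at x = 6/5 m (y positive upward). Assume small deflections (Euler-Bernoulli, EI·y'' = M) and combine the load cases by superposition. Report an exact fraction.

θ(6/5) = -126381/62500000 rad

Load 1 — applied couple M₀=13 kN·m at a=3 m (b=L-a=3):
  θ_1 = M₀x/EI  [x≤a] = 13·(6/5)/200000 = 39/500000 rad
Load 2 — uniform load w=13 kN/m over full span:
  θ_2 = -wx(x²-3Lx+3L²)/(6EI) = -13·(6/5)·((6/5)²-3·6·(6/5)+3·6²)/(6·200000) = -7137/6250000 rad
Load 3 — point force P=20 kN at a=9/2 m (b=L-a=3/2):
  θ_3 = -Px(2a-x)/(2EI)  [x≤a] = -20·(6/5)·(2·(9/2)-(6/5))/(2·200000) = -117/250000 rad
Load 4 — triangular load w₀=8 kN/m (0→w₀ over full span):
  θ_4 = (w₀Lx²/4-w₀L²x/3-w₀x⁴/(24L))/EI = (8·6·(6/5)²/4-8·6²·(6/5)/3-8·(6/5)⁴/(24·6))/200000 = -7659/15625000 rad
Superposition: θ = Σ θ_i = -126381/62500000 rad ≈ -0.002022 rad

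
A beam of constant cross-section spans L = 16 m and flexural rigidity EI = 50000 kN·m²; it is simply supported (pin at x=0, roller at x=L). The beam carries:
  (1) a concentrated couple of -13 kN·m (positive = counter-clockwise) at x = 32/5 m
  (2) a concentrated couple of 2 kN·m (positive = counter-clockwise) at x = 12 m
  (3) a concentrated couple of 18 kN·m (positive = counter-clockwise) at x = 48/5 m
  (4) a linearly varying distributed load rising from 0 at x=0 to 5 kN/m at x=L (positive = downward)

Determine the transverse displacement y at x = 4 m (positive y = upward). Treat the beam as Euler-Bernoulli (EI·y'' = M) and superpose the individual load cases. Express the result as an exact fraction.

y(4) = -11827/375000 m

Load 1 — applied couple M₀=-13 kN·m at a=32/5 m (b=L-a=48/5):
  y_1 = (M₀x³/(6L)+C₁x)/EI  [x≤a] with C₁=M₀(3b²-L²)/(6L)=-208/75 = ((-13)·4³/(6·16)+(-208/75)·4)/50000 = -247/625000 m
Load 2 — applied couple M₀=2 kN·m at a=12 m (b=L-a=4):
  y_2 = (M₀x³/(6L)+C₁x)/EI  [x≤a] with C₁=M₀(3b²-L²)/(6L)=-13/3 = (2·4³/(6·16)+(-13/3)·4)/50000 = -1/3125 m
Load 3 — applied couple M₀=18 kN·m at a=48/5 m (b=L-a=32/5):
  y_3 = (M₀x³/(6L)+C₁x)/EI  [x≤a] with C₁=M₀(3b²-L²)/(6L)=-624/25 = (18·4³/(6·16)+(-624/25)·4)/50000 = -549/312500 m
Load 4 — triangular load w₀=5 kN/m (0→w₀ over full span):
  y_4 = -w₀x(7L⁴-10L²x²+3x⁴)/(360LEI) = -5·4·(7·16⁴-10·16²·4²+3·4⁴)/(360·16·50000) = -109/3750 m
Superposition: y = Σ y_i = -11827/375000 m ≈ -0.031539 m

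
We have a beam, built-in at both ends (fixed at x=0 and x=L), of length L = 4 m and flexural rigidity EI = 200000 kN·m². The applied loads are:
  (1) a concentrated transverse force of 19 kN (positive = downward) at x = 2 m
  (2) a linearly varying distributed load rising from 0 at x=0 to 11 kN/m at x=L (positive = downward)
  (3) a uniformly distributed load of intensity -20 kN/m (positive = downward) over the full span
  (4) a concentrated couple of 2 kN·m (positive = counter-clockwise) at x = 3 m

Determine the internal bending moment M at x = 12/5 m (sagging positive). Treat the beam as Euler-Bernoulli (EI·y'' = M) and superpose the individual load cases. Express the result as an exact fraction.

Load 1 — point force P=19 kN at a=2 m (b=L-a=2):
  M_1 = Pa²(a+3b)(L-x)/L³ - Pa²b/L²  [x>a] = 19·2²·(2+3·2)·(4-(12/5))/4³ - 19·2²·2/4² = 57/10 kN·m
Load 2 — triangular load w₀=11 kN/m (0→w₀ over full span):
  M_2 = 3w₀Lx/20 - w₀L²/30 - w₀x³/(6L) = 3·11·4·(12/5)/20 - 11·4²/30 - 11·(12/5)³/(6·4) = 1364/375 kN·m
Load 3 — uniform load w=-20 kN/m over full span:
  M_3 = wLx/2 - wL²/12 - wx²/2 = (-20)·4·(12/5)/2 - (-20)·4²/12 - (-20)·(12/5)²/2 = -176/15 kN·m
Load 4 — applied couple M₀=2 kN·m at a=3 m (b=L-a=1):
  M_4 = R_Ax - M_A  [x≤a] with R_A=9/16, M_A=5/8 = (9/16)·(12/5) - (5/8) = 29/40 kN·m
Superposition: M = Σ M_i = -1671/1000 kN·m ≈ -1.671000 kN·m

M(12/5) = -1671/1000 kN·m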